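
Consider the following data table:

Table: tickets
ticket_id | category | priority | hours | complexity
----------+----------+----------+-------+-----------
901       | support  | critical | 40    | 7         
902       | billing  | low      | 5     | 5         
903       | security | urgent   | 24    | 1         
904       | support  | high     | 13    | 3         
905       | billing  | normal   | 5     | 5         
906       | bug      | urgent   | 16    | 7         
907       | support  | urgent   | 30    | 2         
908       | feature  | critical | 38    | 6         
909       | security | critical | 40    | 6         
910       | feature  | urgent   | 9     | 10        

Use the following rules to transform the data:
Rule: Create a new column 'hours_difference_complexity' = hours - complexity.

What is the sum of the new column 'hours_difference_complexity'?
168

Step 1: For each record, compute hours - complexity
Example calculations:
  40 - 7 = 33
  5 - 5 = 0
  24 - 1 = 23
  ...
Step 2: Sum all derived values
Step 3: Total = 168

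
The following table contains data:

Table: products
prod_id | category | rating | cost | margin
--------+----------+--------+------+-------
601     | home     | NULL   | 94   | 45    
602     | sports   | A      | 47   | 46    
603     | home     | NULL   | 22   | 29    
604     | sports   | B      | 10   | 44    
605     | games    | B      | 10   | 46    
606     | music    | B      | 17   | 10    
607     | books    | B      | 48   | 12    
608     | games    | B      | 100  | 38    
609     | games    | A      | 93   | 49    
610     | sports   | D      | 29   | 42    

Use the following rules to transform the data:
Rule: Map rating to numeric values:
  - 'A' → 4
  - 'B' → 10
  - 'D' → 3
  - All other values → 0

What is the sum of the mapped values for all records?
61

Step 1: Apply mapping to each record
Step 2: Count by status:
  'A': 2 records × 4 = 8
  'B': 5 records × 10 = 50
  'D': 1 records × 3 = 3
Step 3: Sum all mapped values = 61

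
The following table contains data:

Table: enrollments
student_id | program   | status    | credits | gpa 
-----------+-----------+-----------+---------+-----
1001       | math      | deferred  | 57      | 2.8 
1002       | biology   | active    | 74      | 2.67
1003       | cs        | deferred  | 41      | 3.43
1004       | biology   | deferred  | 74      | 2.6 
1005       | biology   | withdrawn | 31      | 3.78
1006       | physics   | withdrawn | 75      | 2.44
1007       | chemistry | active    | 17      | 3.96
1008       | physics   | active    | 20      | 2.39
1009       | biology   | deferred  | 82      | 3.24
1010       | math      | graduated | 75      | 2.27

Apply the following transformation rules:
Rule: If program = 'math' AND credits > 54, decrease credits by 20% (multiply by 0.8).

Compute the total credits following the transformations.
519.6

Step 1: Find records where program = 'math' AND credits > 54
Step 2: 2 records match, summing to 132
Step 3: After multiplier: 132 × 0.8 = 105.6
Step 4: Unaffected records sum: 414
Step 5: Final sum = 105.6 + 414 = 519.6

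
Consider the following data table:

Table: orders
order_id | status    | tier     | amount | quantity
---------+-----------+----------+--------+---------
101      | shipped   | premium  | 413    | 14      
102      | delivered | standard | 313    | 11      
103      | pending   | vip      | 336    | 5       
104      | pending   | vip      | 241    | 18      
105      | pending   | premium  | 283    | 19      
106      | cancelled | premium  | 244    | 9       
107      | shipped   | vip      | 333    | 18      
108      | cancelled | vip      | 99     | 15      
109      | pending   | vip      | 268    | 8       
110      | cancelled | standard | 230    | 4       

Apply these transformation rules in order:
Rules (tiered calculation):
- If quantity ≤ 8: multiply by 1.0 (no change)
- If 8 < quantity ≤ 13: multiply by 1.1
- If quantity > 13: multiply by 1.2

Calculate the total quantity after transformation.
139.8

Step 1: Tier 1 (quantity ≤ 8): 3 records, sum = 17 × 1.0 = 17.0
Step 2: Tier 2 (8 < quantity ≤ 13): 2 records, sum = 20 × 1.1 = 22.0
Step 3: Tier 3 (quantity > 13): 5 records, sum = 84 × 1.2 = 100.8
Step 4: Final sum = 17.0 + 22.0 + 100.8 = 139.8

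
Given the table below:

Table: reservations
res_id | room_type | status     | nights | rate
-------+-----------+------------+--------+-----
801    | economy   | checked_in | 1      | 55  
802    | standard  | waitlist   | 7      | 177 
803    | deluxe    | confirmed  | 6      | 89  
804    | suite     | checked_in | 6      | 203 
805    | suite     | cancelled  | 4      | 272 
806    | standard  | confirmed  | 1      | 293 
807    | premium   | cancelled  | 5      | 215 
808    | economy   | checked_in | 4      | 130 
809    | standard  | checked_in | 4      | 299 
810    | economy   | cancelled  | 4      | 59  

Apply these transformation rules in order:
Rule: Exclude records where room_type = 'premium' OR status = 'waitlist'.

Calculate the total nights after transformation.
30

Step 1: Find records where room_type = 'premium' OR status = 'waitlist'
Step 2: 2 records match, summing to 12
Step 3: Original sum: 42
Step 4: Remaining sum = 42 - 12 = 30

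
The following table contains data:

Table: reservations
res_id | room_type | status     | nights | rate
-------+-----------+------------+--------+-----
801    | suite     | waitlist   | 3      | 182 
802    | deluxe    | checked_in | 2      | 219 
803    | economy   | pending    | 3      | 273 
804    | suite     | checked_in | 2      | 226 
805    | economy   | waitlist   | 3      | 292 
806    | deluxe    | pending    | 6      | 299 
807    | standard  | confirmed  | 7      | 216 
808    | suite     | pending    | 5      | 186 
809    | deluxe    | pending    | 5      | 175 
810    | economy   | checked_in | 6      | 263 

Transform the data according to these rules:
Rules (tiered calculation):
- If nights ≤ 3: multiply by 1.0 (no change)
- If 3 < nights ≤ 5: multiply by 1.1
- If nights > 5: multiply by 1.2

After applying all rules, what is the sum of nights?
46.8

Step 1: Tier 1 (nights ≤ 3): 5 records, sum = 13 × 1.0 = 13.0
Step 2: Tier 2 (3 < nights ≤ 5): 2 records, sum = 10 × 1.1 = 11.0
Step 3: Tier 3 (nights > 5): 3 records, sum = 19 × 1.2 = 22.8
Step 4: Final sum = 13.0 + 11.0 + 22.8 = 46.8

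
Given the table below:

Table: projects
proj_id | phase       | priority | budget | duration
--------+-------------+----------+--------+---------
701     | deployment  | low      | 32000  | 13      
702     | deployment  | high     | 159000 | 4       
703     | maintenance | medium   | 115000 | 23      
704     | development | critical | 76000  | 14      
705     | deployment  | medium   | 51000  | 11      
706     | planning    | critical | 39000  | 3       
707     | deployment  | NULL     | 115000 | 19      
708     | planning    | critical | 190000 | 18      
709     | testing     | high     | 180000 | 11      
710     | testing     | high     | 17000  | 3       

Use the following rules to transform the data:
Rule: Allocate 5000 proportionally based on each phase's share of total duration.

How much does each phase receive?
deployment: 1974.79, development: 588.24, maintenance: 966.39, planning: 882.35, testing: 588.24

Step 1: Calculate total duration = 119
Step 2: Calculate each phase's proportion:
  deployment: 47/119 = 39.50% → 1974.79
  development: 14/119 = 11.76% → 588.24
  maintenance: 23/119 = 19.33% → 966.39
  planning: 21/119 = 17.65% → 882.35
  testing: 14/119 = 11.76% → 588.24
Step 3: Verify: sum of allocations ≈ 5000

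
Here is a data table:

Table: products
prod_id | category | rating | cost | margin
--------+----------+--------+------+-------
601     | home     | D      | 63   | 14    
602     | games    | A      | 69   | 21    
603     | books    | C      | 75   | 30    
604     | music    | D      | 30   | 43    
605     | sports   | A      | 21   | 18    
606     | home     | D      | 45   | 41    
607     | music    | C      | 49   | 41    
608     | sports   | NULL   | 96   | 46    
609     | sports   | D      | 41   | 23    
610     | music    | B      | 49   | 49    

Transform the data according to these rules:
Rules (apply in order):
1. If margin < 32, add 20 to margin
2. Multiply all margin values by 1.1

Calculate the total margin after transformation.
468.6

Step 1: Apply Rule 1 - Add 20 to records with margin < 32
  - 5 records affected: 106 + (5 × 20) = 206
  - Unaffected records: 220
  - Sum after Rule 1: 426
Step 2: Apply Rule 2 - Multiply all by 1.1
  - 426 × 1.1 = 468.6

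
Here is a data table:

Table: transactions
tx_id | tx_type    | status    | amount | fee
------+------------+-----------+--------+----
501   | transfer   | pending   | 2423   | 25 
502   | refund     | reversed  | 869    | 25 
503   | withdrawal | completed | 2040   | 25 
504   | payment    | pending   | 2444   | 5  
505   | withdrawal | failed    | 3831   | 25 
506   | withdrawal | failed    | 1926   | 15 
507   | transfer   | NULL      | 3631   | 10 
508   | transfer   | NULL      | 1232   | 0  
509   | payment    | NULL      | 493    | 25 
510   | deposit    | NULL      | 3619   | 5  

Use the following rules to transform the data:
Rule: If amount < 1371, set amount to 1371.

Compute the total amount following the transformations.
24027

Step 1: 3 records have amount < 1371
Step 2: These records originally summed to 2594
Step 3: After setting to minimum: 3 × 1371 = 4113
Step 4: Unaffected records sum: 19914
Step 5: Final sum = 4113 + 19914 = 24027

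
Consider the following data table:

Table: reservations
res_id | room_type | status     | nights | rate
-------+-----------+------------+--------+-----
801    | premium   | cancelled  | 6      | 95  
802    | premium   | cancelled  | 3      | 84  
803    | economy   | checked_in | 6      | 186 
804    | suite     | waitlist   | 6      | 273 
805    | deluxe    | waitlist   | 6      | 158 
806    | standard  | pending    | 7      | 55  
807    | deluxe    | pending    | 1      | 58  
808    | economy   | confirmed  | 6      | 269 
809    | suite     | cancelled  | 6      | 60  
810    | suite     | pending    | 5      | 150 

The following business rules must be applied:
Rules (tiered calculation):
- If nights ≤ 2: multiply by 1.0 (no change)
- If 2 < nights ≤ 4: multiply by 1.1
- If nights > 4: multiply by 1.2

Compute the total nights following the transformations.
61.9

Step 1: Tier 1 (nights ≤ 2): 1 records, sum = 1 × 1.0 = 1.0
Step 2: Tier 2 (2 < nights ≤ 4): 1 records, sum = 3 × 1.1 = 3.3
Step 3: Tier 3 (nights > 4): 8 records, sum = 48 × 1.2 = 57.6
Step 4: Final sum = 1.0 + 3.3 + 57.6 = 61.9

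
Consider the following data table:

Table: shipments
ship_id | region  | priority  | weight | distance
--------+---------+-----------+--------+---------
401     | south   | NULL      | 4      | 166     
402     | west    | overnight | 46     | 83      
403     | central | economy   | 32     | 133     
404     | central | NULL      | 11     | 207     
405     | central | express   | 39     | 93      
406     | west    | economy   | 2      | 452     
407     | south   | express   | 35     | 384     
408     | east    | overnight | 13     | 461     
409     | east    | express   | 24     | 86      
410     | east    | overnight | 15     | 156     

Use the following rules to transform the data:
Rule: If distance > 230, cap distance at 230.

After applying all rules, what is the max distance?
230

Step 1: Original maximum distance = 461
Step 2: Apply cap at 230
Step 3: 3 records had distance > 230 and were capped
Step 4: Maximum after transformation = 230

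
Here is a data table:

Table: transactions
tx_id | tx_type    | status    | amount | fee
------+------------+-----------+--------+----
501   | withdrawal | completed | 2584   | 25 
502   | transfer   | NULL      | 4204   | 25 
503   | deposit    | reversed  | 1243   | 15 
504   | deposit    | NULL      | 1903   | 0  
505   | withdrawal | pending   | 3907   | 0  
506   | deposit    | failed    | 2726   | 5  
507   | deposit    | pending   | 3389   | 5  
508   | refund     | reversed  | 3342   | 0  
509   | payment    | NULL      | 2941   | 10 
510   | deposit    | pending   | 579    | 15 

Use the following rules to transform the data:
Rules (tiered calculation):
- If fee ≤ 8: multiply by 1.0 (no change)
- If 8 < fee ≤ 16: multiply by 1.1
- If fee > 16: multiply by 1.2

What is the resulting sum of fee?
114.0

Step 1: Tier 1 (fee ≤ 8): 5 records, sum = 10 × 1.0 = 10.0
Step 2: Tier 2 (8 < fee ≤ 16): 3 records, sum = 40 × 1.1 = 44.0
Step 3: Tier 3 (fee > 16): 2 records, sum = 50 × 1.2 = 60.0
Step 4: Final sum = 10.0 + 44.0 + 60.0 = 114.0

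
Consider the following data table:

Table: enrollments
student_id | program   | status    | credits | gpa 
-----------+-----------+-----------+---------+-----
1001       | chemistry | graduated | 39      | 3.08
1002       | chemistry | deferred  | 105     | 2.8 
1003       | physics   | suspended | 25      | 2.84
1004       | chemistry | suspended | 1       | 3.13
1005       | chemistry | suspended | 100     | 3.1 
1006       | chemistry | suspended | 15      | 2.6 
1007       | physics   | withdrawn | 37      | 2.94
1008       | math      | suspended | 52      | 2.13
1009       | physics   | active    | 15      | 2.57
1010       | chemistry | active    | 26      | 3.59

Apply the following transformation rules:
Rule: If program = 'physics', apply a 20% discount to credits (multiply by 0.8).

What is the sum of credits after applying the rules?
399.6

Step 1: Records with program = 'physics' have total credits = 77
Step 2: Apply multiplier: 77 × 0.8 = 61.6
Step 3: Other records total: 338
Step 4: Final sum = 61.6 + 338 = 399.6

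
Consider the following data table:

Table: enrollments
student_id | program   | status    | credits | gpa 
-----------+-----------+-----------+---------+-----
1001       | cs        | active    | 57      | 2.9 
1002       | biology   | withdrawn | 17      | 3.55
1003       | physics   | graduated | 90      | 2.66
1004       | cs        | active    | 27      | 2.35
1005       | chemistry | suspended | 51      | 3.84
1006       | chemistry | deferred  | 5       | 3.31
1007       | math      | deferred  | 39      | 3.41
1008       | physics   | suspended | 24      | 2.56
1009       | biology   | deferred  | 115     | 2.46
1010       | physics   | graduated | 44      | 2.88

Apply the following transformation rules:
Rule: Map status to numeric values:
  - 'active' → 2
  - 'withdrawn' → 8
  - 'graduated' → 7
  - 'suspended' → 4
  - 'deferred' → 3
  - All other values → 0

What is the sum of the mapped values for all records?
43

Step 1: Apply mapping to each record
Step 2: Count by status:
  'active': 2 records × 2 = 4
  'withdrawn': 1 records × 8 = 8
  'graduated': 2 records × 7 = 14
  'suspended': 2 records × 4 = 8
  'deferred': 3 records × 3 = 9
Step 3: Sum all mapped values = 43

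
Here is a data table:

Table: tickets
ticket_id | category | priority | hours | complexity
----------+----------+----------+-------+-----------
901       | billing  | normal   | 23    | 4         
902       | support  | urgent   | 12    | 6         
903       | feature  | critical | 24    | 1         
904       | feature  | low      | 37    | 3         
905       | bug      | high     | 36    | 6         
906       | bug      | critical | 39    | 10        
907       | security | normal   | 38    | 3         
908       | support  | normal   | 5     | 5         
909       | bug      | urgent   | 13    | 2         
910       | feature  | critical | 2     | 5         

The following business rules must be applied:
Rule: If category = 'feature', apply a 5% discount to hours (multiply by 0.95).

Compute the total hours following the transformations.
225.85

Step 1: Records with category = 'feature' have total hours = 63
Step 2: Apply multiplier: 63 × 0.95 = 59.85
Step 3: Other records total: 166
Step 4: Final sum = 59.85 + 166 = 225.85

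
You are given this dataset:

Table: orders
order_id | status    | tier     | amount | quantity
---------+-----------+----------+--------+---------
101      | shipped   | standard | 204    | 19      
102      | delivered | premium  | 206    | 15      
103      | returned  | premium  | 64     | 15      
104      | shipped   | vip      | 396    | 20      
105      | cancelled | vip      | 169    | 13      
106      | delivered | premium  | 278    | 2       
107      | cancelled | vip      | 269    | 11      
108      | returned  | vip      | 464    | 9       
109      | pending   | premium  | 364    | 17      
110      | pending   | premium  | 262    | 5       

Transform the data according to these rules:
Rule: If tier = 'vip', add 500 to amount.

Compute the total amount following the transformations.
4676

Step 1: Count records where tier = 'vip': 4
Step 2: Total bonus added: 4 × 500 = 2000
Step 3: Original sum of amount: 2676
Step 4: Final sum = 2676 + 2000 = 4676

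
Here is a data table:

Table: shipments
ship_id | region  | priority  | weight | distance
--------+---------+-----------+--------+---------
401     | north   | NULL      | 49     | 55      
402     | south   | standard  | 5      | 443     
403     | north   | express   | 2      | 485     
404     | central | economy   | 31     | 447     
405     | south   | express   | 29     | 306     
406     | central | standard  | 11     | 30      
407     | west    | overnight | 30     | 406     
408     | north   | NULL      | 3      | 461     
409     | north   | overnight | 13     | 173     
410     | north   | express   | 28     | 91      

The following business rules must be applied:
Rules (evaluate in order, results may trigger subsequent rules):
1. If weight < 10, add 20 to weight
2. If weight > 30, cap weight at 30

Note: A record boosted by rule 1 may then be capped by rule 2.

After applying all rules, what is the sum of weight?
241

Step 1: Apply rule 1 to records with weight < 10
  - 3 records get bonus of 20
  - Of these, 0 records then exceed 30 and get capped
Step 2: Apply rule 2 to records with weight > 30
  - 2 records (original) are capped
Step 3: Calculate final sum = 241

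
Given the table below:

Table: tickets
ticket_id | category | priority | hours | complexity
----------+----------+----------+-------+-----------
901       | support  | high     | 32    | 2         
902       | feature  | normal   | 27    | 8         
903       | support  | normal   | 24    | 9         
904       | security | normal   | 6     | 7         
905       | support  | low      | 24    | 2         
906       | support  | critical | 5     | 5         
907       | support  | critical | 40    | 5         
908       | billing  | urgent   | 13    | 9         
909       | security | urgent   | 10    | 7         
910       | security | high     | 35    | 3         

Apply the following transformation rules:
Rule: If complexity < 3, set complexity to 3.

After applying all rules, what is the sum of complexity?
59

Step 1: 2 records have complexity < 3
Step 2: These records originally summed to 4
Step 3: After setting to minimum: 2 × 3 = 6
Step 4: Unaffected records sum: 53
Step 5: Final sum = 6 + 53 = 59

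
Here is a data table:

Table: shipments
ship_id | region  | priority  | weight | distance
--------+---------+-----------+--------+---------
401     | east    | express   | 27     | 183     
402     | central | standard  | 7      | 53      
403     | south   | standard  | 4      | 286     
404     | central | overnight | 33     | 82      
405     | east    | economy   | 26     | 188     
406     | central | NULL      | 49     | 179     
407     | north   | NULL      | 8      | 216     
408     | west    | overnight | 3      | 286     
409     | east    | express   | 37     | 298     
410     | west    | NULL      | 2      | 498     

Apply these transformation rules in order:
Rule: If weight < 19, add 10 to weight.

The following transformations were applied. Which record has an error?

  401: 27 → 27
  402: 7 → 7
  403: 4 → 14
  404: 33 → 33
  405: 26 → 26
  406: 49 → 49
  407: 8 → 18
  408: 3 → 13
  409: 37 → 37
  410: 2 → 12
Record 402 has an error. The correct transformed value should be 17, not 7.

Step 1: Check each record against the rule
Step 2: Record 402 has weight = 7
Step 3: Since 7 < 19, the bonus should have been applied
Step 4: Correct value = 17, but claimed value = 7
Conclusion: Record 402 has the error.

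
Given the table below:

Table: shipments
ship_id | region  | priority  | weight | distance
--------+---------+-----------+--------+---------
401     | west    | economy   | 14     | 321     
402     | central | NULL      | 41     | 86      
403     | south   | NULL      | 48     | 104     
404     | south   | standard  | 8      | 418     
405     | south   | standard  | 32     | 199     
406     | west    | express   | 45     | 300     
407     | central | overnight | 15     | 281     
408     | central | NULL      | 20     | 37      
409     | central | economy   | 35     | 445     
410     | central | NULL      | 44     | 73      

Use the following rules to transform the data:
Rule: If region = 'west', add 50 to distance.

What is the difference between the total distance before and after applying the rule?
100

Step 1: Original sum of distance = 2264
Step 2: 2 records have region = 'west'
Step 3: Each affected record changes by 50
Step 4: Total change = 2 × 50 = 100
Step 5: New sum = 2264 + 100 = 2364
Step 6: Difference = |2364 - 2264| = 100
        (Sum increased by 100)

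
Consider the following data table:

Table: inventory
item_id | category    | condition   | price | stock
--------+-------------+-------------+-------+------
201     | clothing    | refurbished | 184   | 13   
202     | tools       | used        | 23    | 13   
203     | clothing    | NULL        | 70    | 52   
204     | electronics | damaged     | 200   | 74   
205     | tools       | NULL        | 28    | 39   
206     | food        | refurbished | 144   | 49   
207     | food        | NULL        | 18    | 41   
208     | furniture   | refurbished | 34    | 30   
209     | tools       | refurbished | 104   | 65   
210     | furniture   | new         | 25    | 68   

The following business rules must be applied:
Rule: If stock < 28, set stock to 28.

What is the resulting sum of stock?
474

Step 1: 2 records have stock < 28
Step 2: These records originally summed to 26
Step 3: After setting to minimum: 2 × 28 = 56
Step 4: Unaffected records sum: 418
Step 5: Final sum = 56 + 418 = 474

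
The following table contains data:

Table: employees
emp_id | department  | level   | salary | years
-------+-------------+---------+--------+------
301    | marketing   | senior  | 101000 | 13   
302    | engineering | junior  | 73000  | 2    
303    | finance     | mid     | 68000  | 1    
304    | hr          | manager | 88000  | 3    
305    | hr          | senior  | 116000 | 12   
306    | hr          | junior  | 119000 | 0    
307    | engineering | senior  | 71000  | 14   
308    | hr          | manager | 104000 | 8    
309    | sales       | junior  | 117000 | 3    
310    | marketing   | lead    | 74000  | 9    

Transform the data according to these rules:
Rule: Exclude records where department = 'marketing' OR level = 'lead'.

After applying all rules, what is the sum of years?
43

Step 1: Find records where department = 'marketing' OR level = 'lead'
Step 2: 2 records match, summing to 22
Step 3: Original sum: 65
Step 4: Remaining sum = 65 - 22 = 43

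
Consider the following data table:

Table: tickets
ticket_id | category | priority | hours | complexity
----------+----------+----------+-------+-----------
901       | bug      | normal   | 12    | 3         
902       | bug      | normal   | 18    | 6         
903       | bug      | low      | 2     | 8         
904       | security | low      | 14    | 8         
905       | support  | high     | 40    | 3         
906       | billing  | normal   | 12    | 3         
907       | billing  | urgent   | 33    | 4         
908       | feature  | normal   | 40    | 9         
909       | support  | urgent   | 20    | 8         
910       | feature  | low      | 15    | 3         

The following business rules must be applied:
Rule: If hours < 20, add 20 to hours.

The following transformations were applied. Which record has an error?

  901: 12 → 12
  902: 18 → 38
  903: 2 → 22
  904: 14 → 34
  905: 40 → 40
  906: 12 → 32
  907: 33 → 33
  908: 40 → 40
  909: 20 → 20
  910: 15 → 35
Record 901 has an error. The correct transformed value should be 32, not 12.

Step 1: Check each record against the rule
Step 2: Record 901 has hours = 12
Step 3: Since 12 < 20, the bonus should have been applied
Step 4: Correct value = 32, but claimed value = 12
Conclusion: Record 901 has the error.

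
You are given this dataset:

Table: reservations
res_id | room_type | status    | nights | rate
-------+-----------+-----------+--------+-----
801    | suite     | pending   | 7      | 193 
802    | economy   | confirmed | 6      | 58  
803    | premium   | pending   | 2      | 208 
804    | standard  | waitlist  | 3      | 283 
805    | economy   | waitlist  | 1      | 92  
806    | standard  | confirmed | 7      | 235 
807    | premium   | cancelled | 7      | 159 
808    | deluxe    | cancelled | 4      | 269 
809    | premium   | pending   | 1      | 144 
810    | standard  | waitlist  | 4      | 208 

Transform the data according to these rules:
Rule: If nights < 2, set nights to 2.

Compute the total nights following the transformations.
44

Step 1: 2 records have nights < 2
Step 2: These records originally summed to 2
Step 3: After setting to minimum: 2 × 2 = 4
Step 4: Unaffected records sum: 40
Step 5: Final sum = 4 + 40 = 44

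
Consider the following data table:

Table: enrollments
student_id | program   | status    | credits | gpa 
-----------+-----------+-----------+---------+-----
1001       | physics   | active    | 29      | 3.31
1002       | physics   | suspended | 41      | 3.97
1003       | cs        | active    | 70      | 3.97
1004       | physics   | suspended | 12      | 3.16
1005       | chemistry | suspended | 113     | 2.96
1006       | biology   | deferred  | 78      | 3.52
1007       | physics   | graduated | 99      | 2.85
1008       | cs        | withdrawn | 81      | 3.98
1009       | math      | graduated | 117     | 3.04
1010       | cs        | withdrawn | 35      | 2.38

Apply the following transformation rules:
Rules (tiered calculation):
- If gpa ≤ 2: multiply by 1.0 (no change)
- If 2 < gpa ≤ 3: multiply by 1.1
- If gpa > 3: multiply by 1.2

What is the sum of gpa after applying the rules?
38.95

Step 1: Tier 1 (gpa ≤ 2): 0 records, sum = 0 × 1.0 = 0.0
Step 2: Tier 2 (2 < gpa ≤ 3): 3 records, sum = 8.19 × 1.1 = 9.01
Step 3: Tier 3 (gpa > 3): 7 records, sum = 24.95 × 1.2 = 29.94
Step 4: Final sum = 0.0 + 9.01 + 29.94 = 38.95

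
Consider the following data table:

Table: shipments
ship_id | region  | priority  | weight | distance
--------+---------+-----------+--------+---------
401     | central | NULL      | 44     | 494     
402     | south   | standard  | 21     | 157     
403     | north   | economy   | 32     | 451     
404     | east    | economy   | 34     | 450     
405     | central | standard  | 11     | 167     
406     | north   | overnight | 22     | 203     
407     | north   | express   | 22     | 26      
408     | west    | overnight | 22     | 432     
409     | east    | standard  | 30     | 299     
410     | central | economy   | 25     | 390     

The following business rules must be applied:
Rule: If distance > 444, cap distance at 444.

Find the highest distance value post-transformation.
444

Step 1: Original maximum distance = 494
Step 2: Apply cap at 444
Step 3: 3 records had distance > 444 and were capped
Step 4: Maximum after transformation = 444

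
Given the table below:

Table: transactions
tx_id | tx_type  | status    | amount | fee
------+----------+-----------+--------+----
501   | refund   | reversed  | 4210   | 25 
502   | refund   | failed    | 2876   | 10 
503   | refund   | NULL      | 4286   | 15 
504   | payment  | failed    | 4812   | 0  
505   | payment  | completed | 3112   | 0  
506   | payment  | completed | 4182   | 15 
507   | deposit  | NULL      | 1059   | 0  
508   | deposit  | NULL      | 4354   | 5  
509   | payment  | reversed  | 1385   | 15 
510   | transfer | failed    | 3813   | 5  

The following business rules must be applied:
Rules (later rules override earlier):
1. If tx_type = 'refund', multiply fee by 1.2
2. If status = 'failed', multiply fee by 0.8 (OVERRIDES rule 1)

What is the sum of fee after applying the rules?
95.0

Step 1: Rule 2 takes priority for records with status = 'failed'
  - 3 records: 15 × 0.8 = 12.0
Step 2: Rule 1 applies to remaining records with tx_type = 'refund'
  - 2 records: 40 × 1.2 = 48.0
Step 3: Other records unchanged: 35
Step 4: Final sum = 12.0 + 48.0 + 35 = 95.0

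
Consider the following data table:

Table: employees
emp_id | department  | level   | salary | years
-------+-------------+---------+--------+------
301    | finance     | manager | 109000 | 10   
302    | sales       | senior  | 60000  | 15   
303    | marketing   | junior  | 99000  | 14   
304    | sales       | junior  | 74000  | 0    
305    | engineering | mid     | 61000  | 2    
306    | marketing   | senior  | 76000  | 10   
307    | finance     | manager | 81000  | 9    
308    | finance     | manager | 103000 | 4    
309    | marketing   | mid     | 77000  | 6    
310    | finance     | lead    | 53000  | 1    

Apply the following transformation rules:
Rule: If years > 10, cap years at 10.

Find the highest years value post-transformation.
10

Step 1: Original maximum years = 15
Step 2: Apply cap at 10
Step 3: 2 records had years > 10 and were capped
Step 4: Maximum after transformation = 10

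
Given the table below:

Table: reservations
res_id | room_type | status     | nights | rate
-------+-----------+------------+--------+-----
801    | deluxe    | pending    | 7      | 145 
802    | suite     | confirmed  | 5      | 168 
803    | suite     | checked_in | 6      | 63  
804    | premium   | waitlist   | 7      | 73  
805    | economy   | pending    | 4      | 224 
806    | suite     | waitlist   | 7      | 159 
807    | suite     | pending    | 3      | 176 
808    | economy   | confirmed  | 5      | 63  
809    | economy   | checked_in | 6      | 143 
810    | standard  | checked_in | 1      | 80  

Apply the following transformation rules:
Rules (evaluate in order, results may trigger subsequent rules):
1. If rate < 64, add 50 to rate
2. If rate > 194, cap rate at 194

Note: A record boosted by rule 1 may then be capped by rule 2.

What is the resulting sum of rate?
1364

Step 1: Apply rule 1 to records with rate < 64
  - 2 records get bonus of 50
  - Of these, 0 records then exceed 194 and get capped
Step 2: Apply rule 2 to records with rate > 194
  - 1 records (original) are capped
Step 3: Calculate final sum = 1364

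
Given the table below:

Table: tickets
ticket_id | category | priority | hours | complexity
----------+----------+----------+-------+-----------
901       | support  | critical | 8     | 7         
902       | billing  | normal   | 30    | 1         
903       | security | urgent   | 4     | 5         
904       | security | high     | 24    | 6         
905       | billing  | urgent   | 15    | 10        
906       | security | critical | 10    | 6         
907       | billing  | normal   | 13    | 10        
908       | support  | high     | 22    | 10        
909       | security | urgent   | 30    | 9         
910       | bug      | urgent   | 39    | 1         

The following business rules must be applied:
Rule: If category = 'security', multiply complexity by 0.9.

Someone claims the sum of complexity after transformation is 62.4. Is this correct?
Yes, the result is correct.

Step 1: Calculate the correct sum after transformation
Step 2: Apply multiplier 0.9 to records where category = 'security'
Step 3: Correct result = 62.4
Step 4: Claimed result = 62.4
Step 5: 62.4 = 62.4 ✓
Conclusion: The claimed result is correct.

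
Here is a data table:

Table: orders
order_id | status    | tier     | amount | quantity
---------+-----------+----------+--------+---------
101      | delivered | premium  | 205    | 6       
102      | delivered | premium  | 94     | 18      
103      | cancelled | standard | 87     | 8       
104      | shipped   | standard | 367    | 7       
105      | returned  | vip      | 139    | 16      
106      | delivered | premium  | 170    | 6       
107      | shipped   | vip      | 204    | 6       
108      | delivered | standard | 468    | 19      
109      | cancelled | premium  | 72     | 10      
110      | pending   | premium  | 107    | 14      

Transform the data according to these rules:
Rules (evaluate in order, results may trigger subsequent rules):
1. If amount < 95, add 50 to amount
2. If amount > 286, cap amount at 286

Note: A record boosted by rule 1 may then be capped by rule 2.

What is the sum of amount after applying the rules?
1800

Step 1: Apply rule 1 to records with amount < 95
  - 3 records get bonus of 50
  - Of these, 0 records then exceed 286 and get capped
Step 2: Apply rule 2 to records with amount > 286
  - 2 records (original) are capped
Step 3: Calculate final sum = 1800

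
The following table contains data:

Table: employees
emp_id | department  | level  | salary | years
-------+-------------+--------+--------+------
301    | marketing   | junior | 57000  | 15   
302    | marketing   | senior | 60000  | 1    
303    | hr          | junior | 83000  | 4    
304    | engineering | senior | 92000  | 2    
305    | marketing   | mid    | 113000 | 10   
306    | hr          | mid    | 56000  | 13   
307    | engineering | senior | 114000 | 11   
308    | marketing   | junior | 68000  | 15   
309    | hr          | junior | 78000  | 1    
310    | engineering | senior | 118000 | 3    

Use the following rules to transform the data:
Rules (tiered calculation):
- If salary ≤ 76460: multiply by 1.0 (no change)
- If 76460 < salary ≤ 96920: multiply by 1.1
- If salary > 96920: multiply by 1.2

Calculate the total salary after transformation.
933300.0

Step 1: Tier 1 (salary ≤ 76460): 4 records, sum = 241000 × 1.0 = 241000.0
Step 2: Tier 2 (76460 < salary ≤ 96920): 3 records, sum = 253000 × 1.1 = 278300.0
Step 3: Tier 3 (salary > 96920): 3 records, sum = 345000 × 1.2 = 414000.0
Step 4: Final sum = 241000.0 + 278300.0 + 414000.0 = 933300.0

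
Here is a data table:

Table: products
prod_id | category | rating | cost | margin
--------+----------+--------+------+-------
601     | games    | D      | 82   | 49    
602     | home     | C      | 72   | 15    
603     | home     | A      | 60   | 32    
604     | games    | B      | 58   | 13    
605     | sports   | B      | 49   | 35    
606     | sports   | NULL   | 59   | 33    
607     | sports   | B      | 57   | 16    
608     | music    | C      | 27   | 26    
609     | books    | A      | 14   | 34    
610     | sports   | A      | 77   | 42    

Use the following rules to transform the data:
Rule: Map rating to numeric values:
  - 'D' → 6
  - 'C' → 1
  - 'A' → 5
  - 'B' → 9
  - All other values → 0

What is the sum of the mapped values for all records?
50

Step 1: Apply mapping to each record
Step 2: Count by status:
  'D': 1 records × 6 = 6
  'C': 2 records × 1 = 2
  'A': 3 records × 5 = 15
  'B': 3 records × 9 = 27
Step 3: Sum all mapped values = 50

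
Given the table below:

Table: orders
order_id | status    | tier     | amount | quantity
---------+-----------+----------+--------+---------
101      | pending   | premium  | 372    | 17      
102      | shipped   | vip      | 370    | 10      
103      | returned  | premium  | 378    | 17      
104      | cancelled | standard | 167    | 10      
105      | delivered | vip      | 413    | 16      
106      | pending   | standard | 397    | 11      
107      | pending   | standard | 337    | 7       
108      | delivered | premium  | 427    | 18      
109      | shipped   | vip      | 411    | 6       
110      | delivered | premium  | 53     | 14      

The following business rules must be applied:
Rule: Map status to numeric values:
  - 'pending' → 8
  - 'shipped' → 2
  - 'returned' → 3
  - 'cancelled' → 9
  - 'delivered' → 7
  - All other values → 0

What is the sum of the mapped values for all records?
61

Step 1: Apply mapping to each record
Step 2: Count by status:
  'pending': 3 records × 8 = 24
  'shipped': 2 records × 2 = 4
  'returned': 1 records × 3 = 3
  'cancelled': 1 records × 9 = 9
  'delivered': 3 records × 7 = 21
Step 3: Sum all mapped values = 61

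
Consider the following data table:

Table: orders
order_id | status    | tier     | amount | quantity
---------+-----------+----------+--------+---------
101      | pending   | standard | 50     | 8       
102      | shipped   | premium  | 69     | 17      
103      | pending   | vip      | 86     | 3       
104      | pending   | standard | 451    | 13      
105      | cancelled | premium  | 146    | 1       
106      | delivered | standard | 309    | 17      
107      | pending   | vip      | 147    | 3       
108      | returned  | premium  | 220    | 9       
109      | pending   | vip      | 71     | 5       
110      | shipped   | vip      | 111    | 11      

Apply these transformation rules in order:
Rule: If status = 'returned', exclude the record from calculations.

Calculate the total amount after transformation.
1440

Step 1: Identify records where status = 'returned'
Step 2: The excluded records sum to 220
Step 3: Original total amount = 1660
Step 4: Remaining total = 1660 - 220 = 1440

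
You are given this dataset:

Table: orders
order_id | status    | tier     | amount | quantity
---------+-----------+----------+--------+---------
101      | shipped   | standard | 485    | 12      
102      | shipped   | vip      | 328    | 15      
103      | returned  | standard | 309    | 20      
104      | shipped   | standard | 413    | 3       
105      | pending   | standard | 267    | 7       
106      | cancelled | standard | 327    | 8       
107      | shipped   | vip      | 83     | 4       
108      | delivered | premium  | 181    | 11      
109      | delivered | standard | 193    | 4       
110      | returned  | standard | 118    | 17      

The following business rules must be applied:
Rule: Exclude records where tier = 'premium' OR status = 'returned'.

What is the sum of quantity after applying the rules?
53

Step 1: Find records where tier = 'premium' OR status = 'returned'
Step 2: 3 records match, summing to 48
Step 3: Original sum: 101
Step 4: Remaining sum = 101 - 48 = 53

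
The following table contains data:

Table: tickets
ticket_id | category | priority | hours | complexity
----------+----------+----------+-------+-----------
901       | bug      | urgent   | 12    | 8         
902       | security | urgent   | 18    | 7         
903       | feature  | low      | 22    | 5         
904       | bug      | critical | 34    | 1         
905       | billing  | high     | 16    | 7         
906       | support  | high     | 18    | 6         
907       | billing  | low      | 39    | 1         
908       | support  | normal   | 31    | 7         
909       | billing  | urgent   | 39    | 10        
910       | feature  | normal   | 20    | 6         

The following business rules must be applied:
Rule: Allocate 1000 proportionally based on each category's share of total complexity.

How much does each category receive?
billing: 310.34, bug: 155.17, feature: 189.66, security: 120.69, support: 224.14

Step 1: Calculate total complexity = 58
Step 2: Calculate each category's proportion:
  billing: 18/58 = 31.03% → 310.34
  bug: 9/58 = 15.52% → 155.17
  feature: 11/58 = 18.97% → 189.66
  security: 7/58 = 12.07% → 120.69
  support: 13/58 = 22.41% → 224.14
Step 3: Verify: sum of allocations ≈ 1000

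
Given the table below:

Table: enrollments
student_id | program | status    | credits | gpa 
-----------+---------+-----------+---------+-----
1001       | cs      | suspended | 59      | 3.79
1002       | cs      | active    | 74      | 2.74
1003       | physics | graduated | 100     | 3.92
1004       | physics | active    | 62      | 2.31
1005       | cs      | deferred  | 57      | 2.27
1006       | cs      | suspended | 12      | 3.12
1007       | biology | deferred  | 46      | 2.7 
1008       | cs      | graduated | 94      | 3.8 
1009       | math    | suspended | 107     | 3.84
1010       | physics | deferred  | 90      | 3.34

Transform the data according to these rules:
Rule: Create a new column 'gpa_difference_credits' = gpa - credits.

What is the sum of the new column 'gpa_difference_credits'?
-669.17

Step 1: For each record, compute gpa - credits
Example calculations:
  3.79 - 59 = -55.21
  2.74 - 74 = -71.26
  3.92 - 100 = -96.08
  ...
Step 2: Sum all derived values
Step 3: Total = -669.17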